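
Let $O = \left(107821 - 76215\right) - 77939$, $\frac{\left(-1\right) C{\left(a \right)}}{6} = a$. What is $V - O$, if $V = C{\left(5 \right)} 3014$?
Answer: $-44087$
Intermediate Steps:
$C{\left(a \right)} = - 6 a$
$O = -46333$ ($O = \left(107821 - 76215\right) - 77939 = 31606 - 77939 = -46333$)
$V = -90420$ ($V = \left(-6\right) 5 \cdot 3014 = \left(-30\right) 3014 = -90420$)
$V - O = -90420 - -46333 = -90420 + 46333 = -44087$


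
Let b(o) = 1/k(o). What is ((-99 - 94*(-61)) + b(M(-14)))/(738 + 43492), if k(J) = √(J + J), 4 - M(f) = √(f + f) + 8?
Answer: 1127/8846 + 1/(88460*√(-2 - I*√7)) ≈ 0.1274 + 5.5572e-6*I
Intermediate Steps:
M(f) = -4 - √2*√f (M(f) = 4 - (√(f + f) + 8) = 4 - (√(2*f) + 8) = 4 - (√2*√f + 8) = 4 - (8 + √2*√f) = 4 + (-8 - √2*√f) = -4 - √2*√f)
k(J) = √2*√J (k(J) = √(2*J) = √2*√J)
b(o) = √2/(2*√o) (b(o) = 1/(√2*√o) = √2/(2*√o))
((-99 - 94*(-61)) + b(M(-14)))/(738 + 43492) = ((-99 - 94*(-61)) + √2/(2*√(-4 - √2*√(-14))))/(738 + 43492) = ((-99 + 5734) + √2/(2*√(-4 - √2*I*√14)))/44230 = (5635 + √2/(2*√(-4 - 2*I*√7)))*(1/44230) = 1127/8846 + √2/(88460*√(-4 - 2*I*√7))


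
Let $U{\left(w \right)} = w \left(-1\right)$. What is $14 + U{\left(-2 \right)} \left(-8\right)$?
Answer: $-2$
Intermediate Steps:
$U{\left(w \right)} = - w$
$14 + U{\left(-2 \right)} \left(-8\right) = 14 + \left(-1\right) \left(-2\right) \left(-8\right) = 14 + 2 \left(-8\right) = 14 - 16 = -2$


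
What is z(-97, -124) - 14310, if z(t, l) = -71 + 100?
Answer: -14281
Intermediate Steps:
z(t, l) = 29
z(-97, -124) - 14310 = 29 - 14310 = -14281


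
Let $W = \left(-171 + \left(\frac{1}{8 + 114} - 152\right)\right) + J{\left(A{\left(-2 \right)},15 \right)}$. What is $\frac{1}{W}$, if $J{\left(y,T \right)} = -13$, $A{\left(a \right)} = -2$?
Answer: $- \frac{122}{40991} \approx -0.0029763$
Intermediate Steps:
$W = - \frac{40991}{122}$ ($W = \left(-171 + \left(\frac{1}{8 + 114} - 152\right)\right) - 13 = \left(-171 - \left(152 - \frac{1}{122}\right)\right) - 13 = \left(-171 + \left(\frac{1}{122} - 152\right)\right) - 13 = \left(-171 - \frac{18543}{122}\right) - 13 = - \frac{39405}{122} - 13 = - \frac{40991}{122} \approx -335.99$)
$\frac{1}{W} = \frac{1}{- \frac{40991}{122}} = - \frac{122}{40991}$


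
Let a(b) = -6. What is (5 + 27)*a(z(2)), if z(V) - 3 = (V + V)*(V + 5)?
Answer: -192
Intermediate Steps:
z(V) = 3 + 2*V*(5 + V) (z(V) = 3 + (V + V)*(V + 5) = 3 + (2*V)*(5 + V) = 3 + 2*V*(5 + V))
(5 + 27)*a(z(2)) = (5 + 27)*(-6) = 32*(-6) = -192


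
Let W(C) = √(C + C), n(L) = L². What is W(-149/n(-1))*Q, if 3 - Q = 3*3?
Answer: -6*I*√298 ≈ -103.58*I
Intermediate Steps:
W(C) = √2*√C (W(C) = √(2*C) = √2*√C)
Q = -6 (Q = 3 - 3*3 = 3 - 1*9 = 3 - 9 = -6)
W(-149/n(-1))*Q = (√2*√(-149/((-1)²)))*(-6) = (√2*√(-149/1))*(-6) = (√2*√(-149*1))*(-6) = (√2*√(-149))*(-6) = (√2*(I*√149))*(-6) = (I*√298)*(-6) = -6*I*√298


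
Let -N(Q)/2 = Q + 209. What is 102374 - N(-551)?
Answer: 101690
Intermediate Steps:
N(Q) = -418 - 2*Q (N(Q) = -2*(Q + 209) = -2*(209 + Q) = -418 - 2*Q)
102374 - N(-551) = 102374 - (-418 - 2*(-551)) = 102374 - (-418 + 1102) = 102374 - 1*684 = 102374 - 684 = 101690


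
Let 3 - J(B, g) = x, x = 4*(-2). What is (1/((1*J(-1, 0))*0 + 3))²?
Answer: ⅑ ≈ 0.11111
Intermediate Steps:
x = -8
J(B, g) = 11 (J(B, g) = 3 - 1*(-8) = 3 + 8 = 11)
(1/((1*J(-1, 0))*0 + 3))² = (1/((1*11)*0 + 3))² = (1/(11*0 + 3))² = (1/(0 + 3))² = (1/3)² = (⅓)² = ⅑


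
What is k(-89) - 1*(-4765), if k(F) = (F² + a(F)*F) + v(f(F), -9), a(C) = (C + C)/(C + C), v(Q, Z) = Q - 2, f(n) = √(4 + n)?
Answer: 12595 + I*√85 ≈ 12595.0 + 9.2195*I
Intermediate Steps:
v(Q, Z) = -2 + Q
a(C) = 1 (a(C) = (2*C)/((2*C)) = (2*C)*(1/(2*C)) = 1)
k(F) = -2 + F + F² + √(4 + F) (k(F) = (F² + 1*F) + (-2 + √(4 + F)) = (F² + F) + (-2 + √(4 + F)) = (F + F²) + (-2 + √(4 + F)) = -2 + F + F² + √(4 + F))
k(-89) - 1*(-4765) = (-2 - 89 + (-89)² + √(4 - 89)) - 1*(-4765) = (-2 - 89 + 7921 + √(-85)) + 4765 = (-2 - 89 + 7921 + I*√85) + 4765 = (7830 + I*√85) + 4765 = 12595 + I*√85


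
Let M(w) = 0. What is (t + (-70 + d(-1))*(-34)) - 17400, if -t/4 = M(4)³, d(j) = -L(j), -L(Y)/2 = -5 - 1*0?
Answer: -14680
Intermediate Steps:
L(Y) = 10 (L(Y) = -2*(-5 - 1*0) = -2*(-5 + 0) = -2*(-5) = 10)
d(j) = -10 (d(j) = -1*10 = -10)
t = 0 (t = -4*0³ = -4*0 = 0)
(t + (-70 + d(-1))*(-34)) - 17400 = (0 + (-70 - 10)*(-34)) - 17400 = (0 - 80*(-34)) - 17400 = (0 + 2720) - 17400 = 2720 - 17400 = -14680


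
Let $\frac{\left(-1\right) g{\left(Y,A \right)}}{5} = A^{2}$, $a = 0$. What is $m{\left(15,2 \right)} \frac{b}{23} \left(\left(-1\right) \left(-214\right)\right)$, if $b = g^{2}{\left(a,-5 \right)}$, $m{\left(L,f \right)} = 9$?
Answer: $\frac{30093750}{23} \approx 1.3084 \cdot 10^{6}$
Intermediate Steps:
$g{\left(Y,A \right)} = - 5 A^{2}$
$b = 15625$ ($b = \left(- 5 \left(-5\right)^{2}\right)^{2} = \left(\left(-5\right) 25\right)^{2} = \left(-125\right)^{2} = 15625$)
$m{\left(15,2 \right)} \frac{b}{23} \left(\left(-1\right) \left(-214\right)\right) = 9 \cdot \frac{15625}{23} \left(\left(-1\right) \left(-214\right)\right) = 9 \cdot 15625 \cdot \frac{1}{23} \cdot 214 = 9 \cdot \frac{15625}{23} \cdot 214 = \frac{140625}{23} \cdot 214 = \frac{30093750}{23}$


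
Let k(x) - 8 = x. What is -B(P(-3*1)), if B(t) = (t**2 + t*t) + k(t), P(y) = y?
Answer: -23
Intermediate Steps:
k(x) = 8 + x
B(t) = 8 + t + 2*t**2 (B(t) = (t**2 + t*t) + (8 + t) = (t**2 + t**2) + (8 + t) = 2*t**2 + (8 + t) = 8 + t + 2*t**2)
-B(P(-3*1)) = -(8 - 3*1 + 2*(-3*1)**2) = -(8 - 3 + 2*(-3)**2) = -(8 - 3 + 2*9) = -(8 - 3 + 18) = -1*23 = -23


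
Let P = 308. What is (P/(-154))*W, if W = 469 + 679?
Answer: -2296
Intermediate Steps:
W = 1148
(P/(-154))*W = (308/(-154))*1148 = (308*(-1/154))*1148 = -2*1148 = -2296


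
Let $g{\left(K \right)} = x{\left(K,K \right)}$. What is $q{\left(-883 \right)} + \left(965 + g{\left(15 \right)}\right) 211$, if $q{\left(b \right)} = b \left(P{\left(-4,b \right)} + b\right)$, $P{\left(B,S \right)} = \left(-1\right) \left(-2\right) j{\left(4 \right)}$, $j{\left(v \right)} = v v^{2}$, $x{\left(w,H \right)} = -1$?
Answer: $870069$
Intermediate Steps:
$g{\left(K \right)} = -1$
$j{\left(v \right)} = v^{3}$
$P{\left(B,S \right)} = 128$ ($P{\left(B,S \right)} = \left(-1\right) \left(-2\right) 4^{3} = 2 \cdot 64 = 128$)
$q{\left(b \right)} = b \left(128 + b\right)$
$q{\left(-883 \right)} + \left(965 + g{\left(15 \right)}\right) 211 = - 883 \left(128 - 883\right) + \left(965 - 1\right) 211 = \left(-883\right) \left(-755\right) + 964 \cdot 211 = 666665 + 203404 = 870069$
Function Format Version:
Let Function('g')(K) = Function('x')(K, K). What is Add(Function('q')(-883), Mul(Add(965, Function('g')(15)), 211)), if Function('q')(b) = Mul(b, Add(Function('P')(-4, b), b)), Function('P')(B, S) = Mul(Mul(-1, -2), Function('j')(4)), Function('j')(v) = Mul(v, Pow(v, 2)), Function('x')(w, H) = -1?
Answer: 870069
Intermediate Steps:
Function('g')(K) = -1
Function('j')(v) = Pow(v, 3)
Function('P')(B, S) = 128 (Function('P')(B, S) = Mul(Mul(-1, -2), Pow(4, 3)) = Mul(2, 64) = 128)
Function('q')(b) = Mul(b, Add(128, b))
Add(Function('q')(-883), Mul(Add(965, Function('g')(15)), 211)) = Add(Mul(-883, Add(128, -883)), Mul(Add(965, -1), 211)) = Add(Mul(-883, -755), Mul(964, 211)) = Add(666665, 203404) = 870069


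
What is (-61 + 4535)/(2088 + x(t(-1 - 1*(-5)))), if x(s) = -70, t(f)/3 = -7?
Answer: 2237/1009 ≈ 2.2170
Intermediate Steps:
t(f) = -21 (t(f) = 3*(-7) = -21)
(-61 + 4535)/(2088 + x(t(-1 - 1*(-5)))) = (-61 + 4535)/(2088 - 70) = 4474/2018 = 4474*(1/2018) = 2237/1009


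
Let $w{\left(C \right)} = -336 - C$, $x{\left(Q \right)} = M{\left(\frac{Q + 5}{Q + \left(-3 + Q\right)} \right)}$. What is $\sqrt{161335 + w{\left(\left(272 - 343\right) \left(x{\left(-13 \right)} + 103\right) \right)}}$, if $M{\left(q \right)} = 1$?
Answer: $\sqrt{168383} \approx 410.34$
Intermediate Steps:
$x{\left(Q \right)} = 1$
$\sqrt{161335 + w{\left(\left(272 - 343\right) \left(x{\left(-13 \right)} + 103\right) \right)}} = \sqrt{161335 - \left(336 + \left(272 - 343\right) \left(1 + 103\right)\right)} = \sqrt{161335 - \left(336 - 7384\right)} = \sqrt{161335 - -7048} = \sqrt{161335 + \left(-336 + 7384\right)} = \sqrt{161335 + 7048} = \sqrt{168383}$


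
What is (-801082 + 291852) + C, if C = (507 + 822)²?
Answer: 1257011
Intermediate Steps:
C = 1766241 (C = 1329² = 1766241)
(-801082 + 291852) + C = (-801082 + 291852) + 1766241 = -509230 + 1766241 = 1257011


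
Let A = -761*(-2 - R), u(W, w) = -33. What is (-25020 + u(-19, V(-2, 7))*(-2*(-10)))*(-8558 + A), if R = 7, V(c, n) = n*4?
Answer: 43887120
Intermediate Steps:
V(c, n) = 4*n
A = 6849 (A = -761*(-2 - 1*7) = -761*(-2 - 7) = -761*(-9) = 6849)
(-25020 + u(-19, V(-2, 7))*(-2*(-10)))*(-8558 + A) = (-25020 - (-66)*(-10))*(-8558 + 6849) = (-25020 - 33*20)*(-1709) = (-25020 - 660)*(-1709) = -25680*(-1709) = 43887120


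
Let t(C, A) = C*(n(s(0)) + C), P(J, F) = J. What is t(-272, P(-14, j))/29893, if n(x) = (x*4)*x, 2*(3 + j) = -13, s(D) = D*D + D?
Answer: 73984/29893 ≈ 2.4750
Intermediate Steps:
s(D) = D + D² (s(D) = D² + D = D + D²)
j = -19/2 (j = -3 + (½)*(-13) = -3 - 13/2 = -19/2 ≈ -9.5000)
n(x) = 4*x² (n(x) = (4*x)*x = 4*x²)
t(C, A) = C² (t(C, A) = C*(4*(0*(1 + 0))² + C) = C*(4*(0*1)² + C) = C*(4*0² + C) = C*(4*0 + C) = C*(0 + C) = C*C = C²)
t(-272, P(-14, j))/29893 = (-272)²/29893 = 73984*(1/29893) = 73984/29893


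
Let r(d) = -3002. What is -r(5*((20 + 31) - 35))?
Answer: 3002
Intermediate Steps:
-r(5*((20 + 31) - 35)) = -1*(-3002) = 3002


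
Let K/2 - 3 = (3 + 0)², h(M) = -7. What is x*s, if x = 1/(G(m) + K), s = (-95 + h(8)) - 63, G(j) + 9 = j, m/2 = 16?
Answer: -165/47 ≈ -3.5106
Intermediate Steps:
m = 32 (m = 2*16 = 32)
G(j) = -9 + j
K = 24 (K = 6 + 2*(3 + 0)² = 6 + 2*3² = 6 + 2*9 = 6 + 18 = 24)
s = -165 (s = (-95 - 7) - 63 = -102 - 63 = -165)
x = 1/47 (x = 1/((-9 + 32) + 24) = 1/(23 + 24) = 1/47 ≈ 0.021277)
x*s = (1/47)*(-165) = -165/47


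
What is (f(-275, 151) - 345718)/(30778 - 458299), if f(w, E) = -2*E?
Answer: 115340/142507 ≈ 0.80936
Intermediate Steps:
(f(-275, 151) - 345718)/(30778 - 458299) = (-2*151 - 345718)/(30778 - 458299) = (-302 - 345718)/(-427521) = -346020*(-1/427521) = 115340/142507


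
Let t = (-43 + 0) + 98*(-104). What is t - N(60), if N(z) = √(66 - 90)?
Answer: -10235 - 2*I*√6 ≈ -10235.0 - 4.899*I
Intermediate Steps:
N(z) = 2*I*√6 (N(z) = √(-24) = 2*I*√6)
t = -10235 (t = -43 - 10192 = -10235)
t - N(60) = -10235 - 2*I*√6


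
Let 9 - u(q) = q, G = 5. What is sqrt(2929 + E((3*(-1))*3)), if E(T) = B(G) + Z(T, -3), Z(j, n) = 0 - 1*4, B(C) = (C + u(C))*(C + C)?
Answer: 3*sqrt(335) ≈ 54.909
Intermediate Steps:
u(q) = 9 - q
B(C) = 18*C (B(C) = (C + (9 - C))*(C + C) = 9*(2*C) = 18*C)
Z(j, n) = -4 (Z(j, n) = 0 - 4 = -4)
E(T) = 86 (E(T) = 18*5 - 4 = 90 - 4 = 86)
sqrt(2929 + E((3*(-1))*3)) = sqrt(2929 + 86) = sqrt(3015) = 3*sqrt(335)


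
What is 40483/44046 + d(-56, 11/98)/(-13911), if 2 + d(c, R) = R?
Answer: 4599810982/5003911899 ≈ 0.91924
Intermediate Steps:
d(c, R) = -2 + R
40483/44046 + d(-56, 11/98)/(-13911) = 40483/44046 + (-2 + 11/98)/(-13911) = 40483*(1/44046) + (-2 + 11*(1/98))*(-1/13911) = 40483/44046 + (-2 + 11/98)*(-1/13911) = 40483/44046 - 185/98*(-1/13911) = 40483/44046 + 185/1363278 = 4599810982/5003911899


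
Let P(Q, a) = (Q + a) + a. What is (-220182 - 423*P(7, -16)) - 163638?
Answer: -373245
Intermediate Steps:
P(Q, a) = Q + 2*a
(-220182 - 423*P(7, -16)) - 163638 = (-220182 - 423*(7 + 2*(-16))) - 163638 = (-220182 - 423*(7 - 32)) - 163638 = (-220182 - 423*(-25)) - 163638 = (-220182 + 10575) - 163638 = -209607 - 163638 = -373245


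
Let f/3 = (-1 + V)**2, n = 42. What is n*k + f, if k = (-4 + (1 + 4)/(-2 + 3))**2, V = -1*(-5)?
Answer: 90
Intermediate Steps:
V = 5
k = 1 (k = (-4 + 5/1)**2 = (-4 + 5*1)**2 = (-4 + 5)**2 = 1**2 = 1)
f = 48 (f = 3*(-1 + 5)**2 = 3*4**2 = 3*16 = 48)
n*k + f = 42*1 + 48 = 42 + 48 = 90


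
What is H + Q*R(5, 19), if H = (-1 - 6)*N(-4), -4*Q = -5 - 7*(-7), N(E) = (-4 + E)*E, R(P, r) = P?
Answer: -279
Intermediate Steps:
N(E) = E*(-4 + E)
Q = -11 (Q = -(-5 - 7*(-7))/4 = -(-5 + 49)/4 = -¼*44 = -11)
H = -224 (H = (-1 - 6)*(-4*(-4 - 4)) = -(-28)*(-8) = -7*32 = -224)
H + Q*R(5, 19) = -224 - 11*5 = -224 - 55 = -279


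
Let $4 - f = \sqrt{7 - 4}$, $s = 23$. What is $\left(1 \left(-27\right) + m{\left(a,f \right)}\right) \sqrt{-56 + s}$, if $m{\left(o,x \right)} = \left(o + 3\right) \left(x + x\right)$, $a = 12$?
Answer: $i \sqrt{33} \left(93 - 30 \sqrt{3}\right) \approx 235.75 i$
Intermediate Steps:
$f = 4 - \sqrt{3}$ ($f = 4 - \sqrt{7 - 4} = 4 - \sqrt{3} \approx 2.2679$)
$m{\left(o,x \right)} = 2 x \left(3 + o\right)$ ($m{\left(o,x \right)} = \left(3 + o\right) 2 x = 2 x \left(3 + o\right)$)
$\left(1 \left(-27\right) + m{\left(a,f \right)}\right) \sqrt{-56 + s} = \left(1 \left(-27\right) + 2 \left(4 - \sqrt{3}\right) \left(3 + 12\right)\right) \sqrt{-56 + 23} = \left(-27 + 2 \left(4 - \sqrt{3}\right) 15\right) \sqrt{-33} = \left(-27 + \left(120 - 30 \sqrt{3}\right)\right) i \sqrt{33} = \left(93 - 30 \sqrt{3}\right) i \sqrt{33} = i \sqrt{33} \left(93 - 30 \sqrt{3}\right)$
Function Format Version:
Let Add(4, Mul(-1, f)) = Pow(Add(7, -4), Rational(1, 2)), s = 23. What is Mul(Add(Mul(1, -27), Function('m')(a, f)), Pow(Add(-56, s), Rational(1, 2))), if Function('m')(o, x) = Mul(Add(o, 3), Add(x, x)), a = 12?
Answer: Mul(I, Pow(33, Rational(1, 2)), Add(93, Mul(-30, Pow(3, Rational(1, 2))))) ≈ Mul(235.75, I)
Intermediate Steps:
f = Add(4, Mul(-1, Pow(3, Rational(1, 2)))) (f = Add(4, Mul(-1, Pow(Add(7, -4), Rational(1, 2)))) = Add(4, Mul(-1, Pow(3, Rational(1, 2)))) ≈ 2.2679)
Function('m')(o, x) = Mul(2, x, Add(3, o)) (Function('m')(o, x) = Mul(Add(3, o), Mul(2, x)) = Mul(2, x, Add(3, o)))
Mul(Add(Mul(1, -27), Function('m')(a, f)), Pow(Add(-56, s), Rational(1, 2))) = Mul(Add(Mul(1, -27), Mul(2, Add(4, Mul(-1, Pow(3, Rational(1, 2)))), Add(3, 12))), Pow(Add(-56, 23), Rational(1, 2))) = Mul(Add(-27, Mul(2, Add(4, Mul(-1, Pow(3, Rational(1, 2)))), 15)), Pow(-33, Rational(1, 2))) = Mul(Add(-27, Add(120, Mul(-30, Pow(3, Rational(1, 2))))), Mul(I, Pow(33, Rational(1, 2)))) = Mul(Add(93, Mul(-30, Pow(3, Rational(1, 2)))), Mul(I, Pow(33, Rational(1, 2)))) = Mul(I, Pow(33, Rational(1, 2)), Add(93, Mul(-30, Pow(3, Rational(1, 2)))))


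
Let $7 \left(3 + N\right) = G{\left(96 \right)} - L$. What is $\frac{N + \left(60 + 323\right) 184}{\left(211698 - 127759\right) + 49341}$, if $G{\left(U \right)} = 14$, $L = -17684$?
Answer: $\frac{510981}{932960} \approx 0.5477$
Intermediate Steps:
$N = \frac{17677}{7}$ ($N = -3 + \frac{14 - -17684}{7} = -3 + \frac{14 + 17684}{7} = -3 + \frac{1}{7} \cdot 17698 = -3 + \frac{17698}{7} = \frac{17677}{7} \approx 2525.3$)
$\frac{N + \left(60 + 323\right) 184}{\left(211698 - 127759\right) + 49341} = \frac{\frac{17677}{7} + \left(60 + 323\right) 184}{\left(211698 - 127759\right) + 49341} = \frac{\frac{17677}{7} + 383 \cdot 184}{\left(211698 - 127759\right) + 49341} = \frac{\frac{17677}{7} + 70472}{83939 + 49341} = \frac{510981}{7 \cdot 133280} = \frac{510981}{7} \cdot \frac{1}{133280} = \frac{510981}{932960}$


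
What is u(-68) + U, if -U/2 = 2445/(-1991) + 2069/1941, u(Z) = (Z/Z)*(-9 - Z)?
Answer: 229260061/3864531 ≈ 59.324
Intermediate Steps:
u(Z) = -9 - Z (u(Z) = 1*(-9 - Z) = -9 - Z)
U = 1252732/3864531 (U = -2*(2445/(-1991) + 2069/1941) = -2*(2445*(-1/1991) + 2069*(1/1941)) = -2*(-2445/1991 + 2069/1941) = -2*(-626366/3864531) = 1252732/3864531 ≈ 0.32416)
u(-68) + U = (-9 - 1*(-68)) + 1252732/3864531 = (-9 + 68) + 1252732/3864531 = 59 + 1252732/3864531 = 229260061/3864531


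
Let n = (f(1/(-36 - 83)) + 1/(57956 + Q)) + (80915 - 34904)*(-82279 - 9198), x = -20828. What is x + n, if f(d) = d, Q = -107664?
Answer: -1464536043463631/347956 ≈ -4.2090e+9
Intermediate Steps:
n = -1464528796236063/347956 (n = (1/(-36 - 83) + 1/(57956 - 107664)) + (80915 - 34904)*(-82279 - 9198) = (1/(-119) + 1/(-49708)) + 46011*(-91477) = (-1/119 - 1/49708) - 4208948247 = -2931/347956 - 4208948247 = -1464528796236063/347956 ≈ -4.2089e+9)
x + n = -20828 - 1464528796236063/347956 = -1464536043463631/347956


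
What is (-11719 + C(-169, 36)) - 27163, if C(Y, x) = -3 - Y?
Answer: -38716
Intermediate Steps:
(-11719 + C(-169, 36)) - 27163 = (-11719 + (-3 - 1*(-169))) - 27163 = (-11719 + (-3 + 169)) - 27163 = (-11719 + 166) - 27163 = -11553 - 27163 = -38716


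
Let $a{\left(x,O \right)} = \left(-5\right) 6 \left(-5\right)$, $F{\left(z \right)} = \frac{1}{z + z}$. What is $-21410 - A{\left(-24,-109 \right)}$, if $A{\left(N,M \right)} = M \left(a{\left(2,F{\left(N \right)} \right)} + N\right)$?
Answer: $-7676$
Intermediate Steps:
$F{\left(z \right)} = \frac{1}{2 z}$
$a{\left(x,O \right)} = 150$ ($a{\left(x,O \right)} = \left(-30\right) \left(-5\right) = 150$)
$A{\left(N,M \right)} = M \left(150 + N\right)$
$-21410 - A{\left(-24,-109 \right)} = -21410 - - 109 \left(150 - 24\right) = -21410 - \left(-109\right) 126 = -21410 - -13734 = -21410 + 13734 = -7676$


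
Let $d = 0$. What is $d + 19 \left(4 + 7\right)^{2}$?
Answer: $2299$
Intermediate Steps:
$d + 19 \left(4 + 7\right)^{2} = 0 + 19 \left(4 + 7\right)^{2} = 0 + 19 \cdot 11^{2} = 0 + 19 \cdot 121 = 0 + 2299 = 2299$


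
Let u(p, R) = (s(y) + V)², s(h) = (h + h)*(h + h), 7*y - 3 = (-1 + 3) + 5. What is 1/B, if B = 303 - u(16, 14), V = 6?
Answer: 2401/245867 ≈ 0.0097654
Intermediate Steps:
y = 10/7 (y = 3/7 + ((-1 + 3) + 5)/7 = 3/7 + (2 + 5)/7 = 3/7 + (⅐)*7 = 3/7 + 1 = 10/7 ≈ 1.4286)
s(h) = 4*h² (s(h) = (2*h)*(2*h) = 4*h²)
u(p, R) = 481636/2401 (u(p, R) = (4*(10/7)² + 6)² = (4*(100/49) + 6)² = (400/49 + 6)² = (694/49)² = 481636/2401)
B = 245867/2401 (B = 303 - 1*481636/2401 = 303 - 481636/2401 = 245867/2401 ≈ 102.40)
1/B = 1/(245867/2401) = 2401/245867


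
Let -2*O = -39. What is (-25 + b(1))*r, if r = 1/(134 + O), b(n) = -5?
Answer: -60/307 ≈ -0.19544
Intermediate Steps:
O = 39/2 (O = -1/2*(-39) = 39/2 ≈ 19.500)
r = 2/307 (r = 1/(134 + 39/2) = 1/(307/2) = 2/307 ≈ 0.0065147)
(-25 + b(1))*r = (-25 - 5)*(2/307) = -30*2/307 = -60/307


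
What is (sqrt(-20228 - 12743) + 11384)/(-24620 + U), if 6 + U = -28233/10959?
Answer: -41585752/89968189 - 3653*I*sqrt(32971)/89968189 ≈ -0.46223 - 0.0073727*I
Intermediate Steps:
U = -31329/3653 (U = -6 - 28233/10959 = -6 - 28233*1/10959 = -6 - 9411/3653 = -31329/3653 ≈ -8.5762)
(sqrt(-20228 - 12743) + 11384)/(-24620 + U) = (sqrt(-20228 - 12743) + 11384)/(-24620 - 31329/3653) = (sqrt(-32971) + 11384)/(-89968189/3653) = (I*sqrt(32971) + 11384)*(-3653/89968189) = (11384 + I*sqrt(32971))*(-3653/89968189) = -41585752/89968189 - 3653*I*sqrt(32971)/89968189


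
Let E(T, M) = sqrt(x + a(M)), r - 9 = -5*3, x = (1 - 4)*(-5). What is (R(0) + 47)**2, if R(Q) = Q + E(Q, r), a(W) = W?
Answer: 2500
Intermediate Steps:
x = 15 (x = -3*(-5) = 15)
r = -6 (r = 9 - 5*3 = 9 - 15 = -6)
E(T, M) = sqrt(15 + M)
R(Q) = 3 + Q (R(Q) = Q + sqrt(15 - 6) = Q + sqrt(9) = Q + 3 = 3 + Q)
(R(0) + 47)**2 = ((3 + 0) + 47)**2 = (3 + 47)**2 = 50**2 = 2500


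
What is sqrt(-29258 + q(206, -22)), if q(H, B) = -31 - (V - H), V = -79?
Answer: 2*I*sqrt(7251) ≈ 170.31*I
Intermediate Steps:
q(H, B) = 48 + H (q(H, B) = -31 - (-79 - H) = -31 + (79 + H) = 48 + H)
sqrt(-29258 + q(206, -22)) = sqrt(-29258 + (48 + 206)) = sqrt(-29258 + 254) = sqrt(-29004) = 2*I*sqrt(7251)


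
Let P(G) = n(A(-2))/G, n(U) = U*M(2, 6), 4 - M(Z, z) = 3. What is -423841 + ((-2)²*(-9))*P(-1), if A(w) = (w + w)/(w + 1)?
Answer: -423697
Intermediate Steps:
M(Z, z) = 1 (M(Z, z) = 4 - 1*3 = 4 - 3 = 1)
A(w) = 2*w/(1 + w) (A(w) = (2*w)/(1 + w) = 2*w/(1 + w))
n(U) = U (n(U) = U*1 = U)
P(G) = 4/G (P(G) = (2*(-2)/(1 - 2))/G = (2*(-2)/(-1))/G = (2*(-2)*(-1))/G = 4/G)
-423841 + ((-2)²*(-9))*P(-1) = -423841 + ((-2)²*(-9))*(4/(-1)) = -423841 + (4*(-9))*(4*(-1)) = -423841 - 36*(-4) = -423841 + 144 = -423697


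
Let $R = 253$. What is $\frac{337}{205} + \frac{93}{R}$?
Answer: $\frac{104326}{51865} \approx 2.0115$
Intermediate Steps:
$\frac{337}{205} + \frac{93}{R} = \frac{337}{205} + \frac{93}{253} = \frac{104326}{51865}$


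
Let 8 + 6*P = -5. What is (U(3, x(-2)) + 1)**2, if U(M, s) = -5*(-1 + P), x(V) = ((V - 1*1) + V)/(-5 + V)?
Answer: 10201/36 ≈ 283.36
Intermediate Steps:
P = -13/6 (P = -4/3 + (1/6)*(-5) = -4/3 - 5/6 = -13/6 ≈ -2.1667)
x(V) = (-1 + 2*V)/(-5 + V) (x(V) = ((V - 1) + V)/(-5 + V) = ((-1 + V) + V)/(-5 + V) = (-1 + 2*V)/(-5 + V))
U(M, s) = 95/6 (U(M, s) = -5*(-1 - 13/6) = -5*(-19/6) = 95/6)
(U(3, x(-2)) + 1)**2 = (95/6 + 1)**2 = (101/6)**2 = 10201/36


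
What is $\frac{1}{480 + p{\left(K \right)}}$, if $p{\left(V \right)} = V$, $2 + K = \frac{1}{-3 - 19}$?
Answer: $\frac{22}{10515} \approx 0.0020922$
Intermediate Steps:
$K = - \frac{45}{22}$ ($K = -2 + \frac{1}{-3 - 19} = -2 + \frac{1}{-22} = -2 - \frac{1}{22} = - \frac{45}{22} \approx -2.0455$)
$\frac{1}{480 + p{\left(K \right)}} = \frac{1}{480 - \frac{45}{22}} = \frac{1}{\frac{10515}{22}} = \frac{22}{10515}$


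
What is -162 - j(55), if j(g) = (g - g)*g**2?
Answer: -162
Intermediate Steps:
j(g) = 0 (j(g) = 0*g**2 = 0)
-162 - j(55) = -162 - 1*0 = -162 + 0 = -162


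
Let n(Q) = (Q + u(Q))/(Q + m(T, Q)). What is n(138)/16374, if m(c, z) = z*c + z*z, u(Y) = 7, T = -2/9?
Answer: 145/313583932 ≈ 4.6240e-7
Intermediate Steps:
T = -2/9 (T = -2*⅑ = -2/9 ≈ -0.22222)
m(c, z) = z² + c*z (m(c, z) = c*z + z² = z² + c*z)
n(Q) = (7 + Q)/(Q + Q*(-2/9 + Q)) (n(Q) = (Q + 7)/(Q + Q*(-2/9 + Q)) = (7 + Q)/(Q + Q*(-2/9 + Q)))
n(138)/16374 = (9*(7 + 138)/(138*(7 + 9*138)))/16374 = (9*(1/138)*145/(7 + 1242))*(1/16374) = (9*(1/138)*145/1249)*(1/16374) = (9*(1/138)*(1/1249)*145)*(1/16374) = (435/57454)*(1/16374) = 145/313583932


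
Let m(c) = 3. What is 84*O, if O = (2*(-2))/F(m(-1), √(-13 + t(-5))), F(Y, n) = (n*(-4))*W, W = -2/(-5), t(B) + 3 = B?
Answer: -10*I*√21 ≈ -45.826*I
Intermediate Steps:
t(B) = -3 + B
W = ⅖ (W = -2*(-⅕) = ⅖ ≈ 0.40000)
F(Y, n) = -8*n/5 (F(Y, n) = (n*(-4))*(⅖) = -4*n*(⅖) = -8*n/5)
O = -5*I*√21/42 (O = (2*(-2))/((-8*√(-13 + (-3 - 5))/5)) = -4*(-5/(8*√(-13 - 8))) = -4*5*I*√21/168 = -5*I*√21/42 ≈ -0.54554*I)
84*O = 84*(-5*I*√21/42) = -10*I*√21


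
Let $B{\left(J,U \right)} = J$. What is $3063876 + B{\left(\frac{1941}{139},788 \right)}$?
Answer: $\frac{425880705}{139} \approx 3.0639 \cdot 10^{6}$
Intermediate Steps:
$3063876 + B{\left(\frac{1941}{139},788 \right)} = 3063876 + \frac{1941}{139} = \frac{425880705}{139}$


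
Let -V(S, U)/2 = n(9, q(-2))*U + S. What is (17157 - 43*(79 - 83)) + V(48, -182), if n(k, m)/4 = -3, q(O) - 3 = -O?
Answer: 12865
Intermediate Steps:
q(O) = 3 - O
n(k, m) = -12 (n(k, m) = 4*(-3) = -12)
V(S, U) = -2*S + 24*U (V(S, U) = -2*(-12*U + S) = -2*(S - 12*U) = -2*S + 24*U)
(17157 - 43*(79 - 83)) + V(48, -182) = (17157 - 43*(79 - 83)) + (-2*48 + 24*(-182)) = (17157 - 43*(-4)) + (-96 - 4368) = (17157 + 172) - 4464 = 17329 - 4464 = 12865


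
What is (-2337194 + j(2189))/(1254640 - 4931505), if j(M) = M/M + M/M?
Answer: 2337192/3676865 ≈ 0.63565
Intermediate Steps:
j(M) = 2 (j(M) = 1 + 1 = 2)
(-2337194 + j(2189))/(1254640 - 4931505) = (-2337194 + 2)/(1254640 - 4931505) = -2337192/(-3676865) = -2337192*(-1/3676865) = 2337192/3676865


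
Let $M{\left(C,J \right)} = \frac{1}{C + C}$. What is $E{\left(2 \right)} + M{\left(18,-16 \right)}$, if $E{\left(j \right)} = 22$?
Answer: $\frac{793}{36} \approx 22.028$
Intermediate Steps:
$M{\left(C,J \right)} = \frac{1}{2 C}$
$E{\left(2 \right)} + M{\left(18,-16 \right)} = 22 + \frac{1}{2 \cdot 18} = 22 + \frac{1}{2} \cdot \frac{1}{18} = 22 + \frac{1}{36} = \frac{793}{36}$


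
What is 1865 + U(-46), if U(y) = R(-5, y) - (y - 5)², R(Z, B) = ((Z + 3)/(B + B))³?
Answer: -71639295/97336 ≈ -736.00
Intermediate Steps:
R(Z, B) = (3 + Z)³/(8*B³) (R(Z, B) = ((3 + Z)/((2*B)))³ = ((3 + Z)*(1/(2*B)))³ = ((3 + Z)/(2*B))³ = (3 + Z)³/(8*B³))
U(y) = -1/y³ - (-5 + y)² (U(y) = (3 - 5)³/(8*y³) - (y - 5)² = (⅛)*(-2)³/y³ - (-5 + y)² = (⅛)*(-8)/y³ - (-5 + y)² = -1/y³ - (-5 + y)²)
1865 + U(-46) = 1865 + (-1/(-46)³ - (-5 - 46)²) = 1865 + (-1*(-1/97336) - 1*(-51)²) = 1865 + (1/97336 - 1*2601) = 1865 + (1/97336 - 2601) = 1865 - 253170935/97336 = -71639295/97336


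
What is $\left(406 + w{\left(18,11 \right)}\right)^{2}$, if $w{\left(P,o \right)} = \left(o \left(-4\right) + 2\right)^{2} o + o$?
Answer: $392872041$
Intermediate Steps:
$w{\left(P,o \right)} = o + o \left(2 - 4 o\right)^{2}$ ($w{\left(P,o \right)} = \left(- 4 o + 2\right)^{2} o + o = \left(2 - 4 o\right)^{2} o + o = o \left(2 - 4 o\right)^{2} + o = o + o \left(2 - 4 o\right)^{2}$)
$\left(406 + w{\left(18,11 \right)}\right)^{2} = \left(406 + 11 \left(1 + 4 \left(-1 + 2 \cdot 11\right)^{2}\right)\right)^{2} = \left(406 + 11 \left(1 + 4 \left(-1 + 22\right)^{2}\right)\right)^{2} = \left(406 + 11 \left(1 + 4 \cdot 21^{2}\right)\right)^{2} = \left(406 + 11 \left(1 + 4 \cdot 441\right)\right)^{2} = \left(406 + 11 \left(1 + 1764\right)\right)^{2} = \left(406 + 11 \cdot 1765\right)^{2} = \left(406 + 19415\right)^{2} = 19821^{2} = 392872041$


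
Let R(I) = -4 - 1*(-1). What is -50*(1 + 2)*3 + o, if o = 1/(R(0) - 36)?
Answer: -17551/39 ≈ -450.03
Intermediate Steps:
R(I) = -3 (R(I) = -4 + 1 = -3)
o = -1/39 (o = 1/(-3 - 36) = 1/(-39) = -1/39 ≈ -0.025641)
-50*(1 + 2)*3 + o = -50*(1 + 2)*3 - 1/39 = -150*3 - 1/39 = -50*9 - 1/39 = -450 - 1/39 = -17551/39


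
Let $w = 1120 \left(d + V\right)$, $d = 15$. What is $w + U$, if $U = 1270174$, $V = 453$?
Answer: $1794334$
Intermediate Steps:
$w = 524160$ ($w = 1120 \left(15 + 453\right) = 1120 \cdot 468 = 524160$)
$w + U = 524160 + 1270174 = 1794334$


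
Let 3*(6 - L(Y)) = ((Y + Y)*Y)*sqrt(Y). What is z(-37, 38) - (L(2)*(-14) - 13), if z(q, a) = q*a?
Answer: -1309 - 112*sqrt(2)/3 ≈ -1361.8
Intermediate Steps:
L(Y) = 6 - 2*Y**(5/2)/3 (L(Y) = 6 - (Y + Y)*Y*sqrt(Y)/3 = 6 - (2*Y)*Y*sqrt(Y)/3 = 6 - 2*Y**2*sqrt(Y)/3 = 6 - 2*Y**(5/2)/3)
z(q, a) = a*q
z(-37, 38) - (L(2)*(-14) - 13) = 38*(-37) - ((6 - 8*sqrt(2)/3)*(-14) - 13) = -1406 - ((6 - 8*sqrt(2)/3)*(-14) - 13) = -1406 - ((-84 + 112*sqrt(2)/3) - 13) = -1406 - (-97 + 112*sqrt(2)/3) = -1406 + (97 - 112*sqrt(2)/3) = -1309 - 112*sqrt(2)/3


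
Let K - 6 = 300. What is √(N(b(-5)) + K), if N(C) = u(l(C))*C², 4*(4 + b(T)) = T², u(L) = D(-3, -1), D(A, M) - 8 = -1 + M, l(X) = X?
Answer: 3*√598/4 ≈ 18.341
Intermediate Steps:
D(A, M) = 7 + M (D(A, M) = 8 + (-1 + M) = 7 + M)
K = 306 (K = 6 + 300 = 306)
u(L) = 6 (u(L) = 7 - 1 = 6)
b(T) = -4 + T²/4
N(C) = 6*C²
√(N(b(-5)) + K) = √(6*(-4 + (¼)*(-5)²)² + 306) = √(6*(-4 + (¼)*25)² + 306) = √(6*(-4 + 25/4)² + 306) = √(6*(9/4)² + 306) = √(6*(81/16) + 306) = √(243/8 + 306) = √(2691/8) = 3*√598/4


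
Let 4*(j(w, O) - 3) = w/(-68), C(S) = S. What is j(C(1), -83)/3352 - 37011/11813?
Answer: -33734929589/10770431872 ≈ -3.1322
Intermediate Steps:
j(w, O) = 3 - w/272 (j(w, O) = 3 + (w/(-68))/4 = 3 + (w*(-1/68))/4 = 3 + (-w/68)/4 = 3 - w/272)
j(C(1), -83)/3352 - 37011/11813 = (3 - 1/272*1)/3352 - 37011/11813 = (3 - 1/272)*(1/3352) - 37011*1/11813 = (815/272)*(1/3352) - 37011/11813 = 815/911744 - 37011/11813 = -33734929589/10770431872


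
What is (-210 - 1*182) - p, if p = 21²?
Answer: -833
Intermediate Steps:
p = 441
(-210 - 1*182) - p = (-210 - 1*182) - 1*441 = (-210 - 182) - 441 = -392 - 441 = -833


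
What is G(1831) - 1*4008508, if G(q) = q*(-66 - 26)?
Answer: -4176960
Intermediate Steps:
G(q) = -92*q (G(q) = q*(-92) = -92*q)
G(1831) - 1*4008508 = -92*1831 - 1*4008508 = -168452 - 4008508 = -4176960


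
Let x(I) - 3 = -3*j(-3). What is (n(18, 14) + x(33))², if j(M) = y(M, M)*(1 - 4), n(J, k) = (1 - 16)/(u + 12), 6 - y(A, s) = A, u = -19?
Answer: 363609/49 ≈ 7420.6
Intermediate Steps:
y(A, s) = 6 - A
n(J, k) = 15/7 (n(J, k) = (1 - 16)/(-19 + 12) = -15/(-7) = -15*(-⅐) = 15/7)
j(M) = -18 + 3*M (j(M) = (6 - M)*(1 - 4) = (6 - M)*(-3) = -18 + 3*M)
x(I) = 84 (x(I) = 3 - 3*(-18 + 3*(-3)) = 3 - 3*(-18 - 9) = 3 - 3*(-27) = 3 + 81 = 84)
(n(18, 14) + x(33))² = (15/7 + 84)² = (603/7)² = 363609/49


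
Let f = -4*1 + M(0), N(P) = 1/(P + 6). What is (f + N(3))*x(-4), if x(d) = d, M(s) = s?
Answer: 140/9 ≈ 15.556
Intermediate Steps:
N(P) = 1/(6 + P)
f = -4 (f = -4*1 + 0 = -4 + 0 = -4)
(f + N(3))*x(-4) = (-4 + 1/(6 + 3))*(-4) = (-4 + 1/9)*(-4) = (-4 + ⅑)*(-4) = -35/9*(-4) = 140/9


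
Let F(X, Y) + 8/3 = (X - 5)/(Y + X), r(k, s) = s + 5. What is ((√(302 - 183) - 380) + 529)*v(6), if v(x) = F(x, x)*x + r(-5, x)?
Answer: -1341/2 - 9*√119/2 ≈ -719.59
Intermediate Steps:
r(k, s) = 5 + s
F(X, Y) = -8/3 + (-5 + X)/(X + Y) (F(X, Y) = -8/3 + (X - 5)/(Y + X) = -8/3 + (-5 + X)/(X + Y))
v(x) = 5/2 - 7*x/6 (v(x) = ((-15 - 8*x - 5*x)/(3*(x + x)))*x + (5 + x) = ((-15 - 13*x)/(3*((2*x))))*x + (5 + x) = ((1/(2*x))*(-15 - 13*x)/3)*x + (5 + x) = ((-15 - 13*x)/(6*x))*x + (5 + x) = (-5/2 - 13*x/6) + (5 + x) = 5/2 - 7*x/6)
((√(302 - 183) - 380) + 529)*v(6) = ((√(302 - 183) - 380) + 529)*(5/2 - 7/6*6) = ((√119 - 380) + 529)*(5/2 - 7) = ((-380 + √119) + 529)*(-9/2) = (149 + √119)*(-9/2) = -1341/2 - 9*√119/2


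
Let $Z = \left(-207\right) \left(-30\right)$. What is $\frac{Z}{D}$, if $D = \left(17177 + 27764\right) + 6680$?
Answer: $\frac{2070}{17207} \approx 0.1203$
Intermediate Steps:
$Z = 6210$
$D = 51621$ ($D = 44941 + 6680 = 51621$)
$\frac{Z}{D} = \frac{6210}{51621} = 6210 \cdot \frac{1}{51621} = \frac{2070}{17207}$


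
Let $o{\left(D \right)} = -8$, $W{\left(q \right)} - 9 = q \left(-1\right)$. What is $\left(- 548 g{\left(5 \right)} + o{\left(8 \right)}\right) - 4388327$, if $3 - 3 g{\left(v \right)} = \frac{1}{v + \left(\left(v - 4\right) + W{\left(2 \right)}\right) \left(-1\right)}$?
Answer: $- \frac{39500495}{9} \approx -4.3889 \cdot 10^{6}$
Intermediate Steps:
$W{\left(q \right)} = 9 - q$ ($W{\left(q \right)} = 9 + q \left(-1\right) = 9 - q$)
$g{\left(v \right)} = \frac{10}{9}$ ($g{\left(v \right)} = 1 - \frac{1}{3 \left(v + \left(\left(v - 4\right) + \left(9 - 2\right)\right) \left(-1\right)\right)} = 1 - \frac{1}{3 \left(v + \left(\left(-4 + v\right) + \left(9 - 2\right)\right) \left(-1\right)\right)} = 1 - \frac{1}{3 \left(v + \left(\left(-4 + v\right) + 7\right) \left(-1\right)\right)} = 1 - \frac{1}{3 \left(v + \left(3 + v\right) \left(-1\right)\right)} = 1 - \frac{1}{3 \left(v - \left(3 + v\right)\right)} = 1 - \frac{1}{3 \left(-3\right)} = 1 - - \frac{1}{9} = 1 + \frac{1}{9} = \frac{10}{9}$)
$\left(- 548 g{\left(5 \right)} + o{\left(8 \right)}\right) - 4388327 = \left(\left(-548\right) \frac{10}{9} - 8\right) - 4388327 = \left(- \frac{5480}{9} - 8\right) - 4388327 = - \frac{5552}{9} - 4388327 = - \frac{39500495}{9}$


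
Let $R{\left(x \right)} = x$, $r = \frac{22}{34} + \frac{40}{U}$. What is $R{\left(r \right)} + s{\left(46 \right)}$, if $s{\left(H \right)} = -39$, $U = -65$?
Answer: $- \frac{8612}{221} \approx -38.968$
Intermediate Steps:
$r = \frac{7}{221}$ ($r = \frac{22}{34} + \frac{40}{-65} = 22 \cdot \frac{1}{34} + 40 \left(- \frac{1}{65}\right) = \frac{11}{17} - \frac{8}{13} = \frac{7}{221} \approx 0.031674$)
$R{\left(r \right)} + s{\left(46 \right)} = \frac{7}{221} - 39 = - \frac{8612}{221}$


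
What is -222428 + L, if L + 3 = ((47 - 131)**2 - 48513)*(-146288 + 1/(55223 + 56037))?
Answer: 674729503681643/111260 ≈ 6.0644e+9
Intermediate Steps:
L = 674754251020923/111260 (L = -3 + ((47 - 131)**2 - 48513)*(-146288 + 1/(55223 + 56037)) = -3 + ((-84)**2 - 48513)*(-146288 + 1/111260) = -3 + (7056 - 48513)*(-146288 + 1/111260) = -3 - 41457*(-16276002879/111260) = -3 + 674754251354703/111260 = 674754251020923/111260 ≈ 6.0647e+9)
-222428 + L = -222428 + 674754251020923/111260 = 674729503681643/111260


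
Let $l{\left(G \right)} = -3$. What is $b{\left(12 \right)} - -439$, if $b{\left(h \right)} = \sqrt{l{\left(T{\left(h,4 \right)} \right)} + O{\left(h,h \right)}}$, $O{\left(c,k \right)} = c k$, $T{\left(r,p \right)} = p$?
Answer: $439 + \sqrt{141} \approx 450.87$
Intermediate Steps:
$b{\left(h \right)} = \sqrt{-3 + h^{2}}$ ($b{\left(h \right)} = \sqrt{-3 + h h} = \sqrt{-3 + h^{2}}$)
$b{\left(12 \right)} - -439 = \sqrt{-3 + 12^{2}} - -439 = \sqrt{-3 + 144} + 439 = \sqrt{141} + 439 = 439 + \sqrt{141}$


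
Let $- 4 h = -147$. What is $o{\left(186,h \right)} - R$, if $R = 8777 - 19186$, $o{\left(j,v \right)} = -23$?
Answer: $10386$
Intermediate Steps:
$h = \frac{147}{4}$ ($h = \left(- \frac{1}{4}\right) \left(-147\right) = \frac{147}{4} \approx 36.75$)
$R = -10409$ ($R = 8777 - 19186 = -10409$)
$o{\left(186,h \right)} - R = -23 - -10409 = -23 + 10409 = 10386$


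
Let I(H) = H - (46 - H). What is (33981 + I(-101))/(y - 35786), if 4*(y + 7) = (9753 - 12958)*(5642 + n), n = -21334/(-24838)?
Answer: -1675720508/226380174393 ≈ -0.0074022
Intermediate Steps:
I(H) = -46 + 2*H (I(H) = H + (-46 + H) = -46 + 2*H)
n = 10667/12419 (n = -21334*(-1/24838) = 10667/12419 ≈ 0.85893)
y = -224602469057/49676 (y = -7 + ((9753 - 12958)*(5642 + 10667/12419))/4 = -7 + (-3205*70078665/12419)/4 = -7 + (¼)*(-224602121325/12419) = -7 - 224602121325/49676 = -224602469057/49676 ≈ -4.5213e+6)
(33981 + I(-101))/(y - 35786) = (33981 + (-46 + 2*(-101)))/(-224602469057/49676 - 35786) = (33981 + (-46 - 202))/(-226380174393/49676) = (33981 - 248)*(-49676/226380174393) = 33733*(-49676/226380174393) = -1675720508/226380174393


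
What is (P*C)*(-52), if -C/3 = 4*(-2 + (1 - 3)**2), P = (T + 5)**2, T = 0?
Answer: 31200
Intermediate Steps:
P = 25 (P = (0 + 5)**2 = 5**2 = 25)
C = -24 (C = -12*(-2 + (1 - 3)**2) = -12*(-2 + (-2)**2) = -12*(-2 + 4) = -12*2 = -3*8 = -24)
(P*C)*(-52) = (25*(-24))*(-52) = -600*(-52) = 31200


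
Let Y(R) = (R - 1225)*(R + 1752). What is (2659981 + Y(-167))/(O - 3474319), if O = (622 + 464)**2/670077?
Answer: -33776422433/258673341463 ≈ -0.13058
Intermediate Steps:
Y(R) = (-1225 + R)*(1752 + R)
O = 131044/74453 (O = 1086**2*(1/670077) = 1179396*(1/670077) = 131044/74453 ≈ 1.7601)
(2659981 + Y(-167))/(O - 3474319) = (2659981 + (-2146200 + (-167)**2 + 527*(-167)))/(131044/74453 - 3474319) = (2659981 + (-2146200 + 27889 - 88009))/(-258673341463/74453) = (2659981 - 2206320)*(-74453/258673341463) = 453661*(-74453/258673341463) = -33776422433/258673341463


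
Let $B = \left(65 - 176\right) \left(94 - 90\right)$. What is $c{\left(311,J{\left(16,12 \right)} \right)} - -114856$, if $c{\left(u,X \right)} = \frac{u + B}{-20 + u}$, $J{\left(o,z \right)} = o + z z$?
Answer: $\frac{33422963}{291} \approx 1.1486 \cdot 10^{5}$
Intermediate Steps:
$B = -444$ ($B = \left(-111\right) 4 = -444$)
$J{\left(o,z \right)} = o + z^{2}$
$c{\left(u,X \right)} = \frac{-444 + u}{-20 + u}$ ($c{\left(u,X \right)} = \frac{u - 444}{-20 + u} = \frac{-444 + u}{-20 + u}$)
$c{\left(311,J{\left(16,12 \right)} \right)} - -114856 = \frac{-444 + 311}{-20 + 311} - -114856 = \frac{1}{291} \left(-133\right) + 114856 = - \frac{133}{291} + 114856 = \frac{33422963}{291}$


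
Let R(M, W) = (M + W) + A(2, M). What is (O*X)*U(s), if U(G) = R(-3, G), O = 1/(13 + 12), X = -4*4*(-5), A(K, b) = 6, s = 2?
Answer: 16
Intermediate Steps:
X = 80 (X = -16*(-5) = 80)
R(M, W) = 6 + M + W (R(M, W) = (M + W) + 6 = 6 + M + W)
O = 1/25 ≈ 0.040000
U(G) = 3 + G (U(G) = 6 - 3 + G = 3 + G)
(O*X)*U(s) = ((1/25)*80)*(3 + 2) = (16/5)*5 = 16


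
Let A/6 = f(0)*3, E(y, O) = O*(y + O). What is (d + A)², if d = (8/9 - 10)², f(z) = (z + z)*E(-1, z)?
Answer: 45212176/6561 ≈ 6891.0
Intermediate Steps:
E(y, O) = O*(O + y)
f(z) = 2*z²*(-1 + z) (f(z) = (z + z)*(z*(z - 1)) = (2*z)*(z*(-1 + z)) = 2*z²*(-1 + z))
d = 6724/81 (d = (8*(⅑) - 10)² = (8/9 - 10)² = (-82/9)² = 6724/81 ≈ 83.012)
A = 0 (A = 6*((2*0²*(-1 + 0))*3) = 6*((2*0*(-1))*3) = 6*(0*3) = 6*0 = 0)
(d + A)² = (6724/81 + 0)² = (6724/81)² = 45212176/6561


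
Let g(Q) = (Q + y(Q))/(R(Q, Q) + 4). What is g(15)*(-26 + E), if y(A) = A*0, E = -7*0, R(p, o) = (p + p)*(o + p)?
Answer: -195/452 ≈ -0.43142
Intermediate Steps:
R(p, o) = 2*p*(o + p) (R(p, o) = (2*p)*(o + p) = 2*p*(o + p))
E = 0
y(A) = 0
g(Q) = Q/(4 + 4*Q²) (g(Q) = (Q + 0)/(2*Q*(Q + Q) + 4) = Q/(2*Q*(2*Q) + 4) = Q/(4*Q² + 4) = Q/(4 + 4*Q²))
g(15)*(-26 + E) = ((¼)*15/(1 + 15²))*(-26 + 0) = ((¼)*15/(1 + 225))*(-26) = ((¼)*15/226)*(-26) = ((¼)*15*(1/226))*(-26) = (15/904)*(-26) = -195/452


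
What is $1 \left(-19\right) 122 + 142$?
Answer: $-2176$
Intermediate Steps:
$1 \left(-19\right) 122 + 142 = \left(-19\right) 122 + 142 = -2318 + 142 = -2176$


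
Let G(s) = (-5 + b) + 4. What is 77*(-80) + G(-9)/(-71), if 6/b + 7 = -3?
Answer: -2186792/355 ≈ -6160.0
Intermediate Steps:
b = -⅗ (b = 6/(-7 - 3) = 6/(-10) = 6*(-⅒) = -⅗ ≈ -0.60000)
G(s) = -8/5 (G(s) = (-5 - ⅗) + 4 = -28/5 + 4 = -8/5)
77*(-80) + G(-9)/(-71) = 77*(-80) - 8/5/(-71) = -6160 - 8/5*(-1/71) = -6160 + 8/355 = -2186792/355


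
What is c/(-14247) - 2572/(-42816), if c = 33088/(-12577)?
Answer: 38523273223/639330363792 ≈ 0.060256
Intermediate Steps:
c = -33088/12577 (c = 33088*(-1/12577) = -33088/12577 ≈ -2.6308)
c/(-14247) - 2572/(-42816) = -33088/12577/(-14247) - 2572/(-42816) = -33088/12577*(-1/14247) - 2572*(-1/42816) = 33088/179184519 + 643/10704 = 38523273223/639330363792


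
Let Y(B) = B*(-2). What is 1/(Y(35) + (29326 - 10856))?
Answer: 1/18400 ≈ 5.4348e-5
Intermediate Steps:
Y(B) = -2*B
1/(Y(35) + (29326 - 10856)) = 1/(-2*35 + (29326 - 10856)) = 1/(-70 + 18470) = 1/18400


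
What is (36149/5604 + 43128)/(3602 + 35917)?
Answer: 241725461/221464476 ≈ 1.0915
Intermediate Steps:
(36149/5604 + 43128)/(3602 + 35917) = (36149*(1/5604) + 43128)/39519 = (36149/5604 + 43128)*(1/39519) = (241725461/5604)*(1/39519) = 241725461/221464476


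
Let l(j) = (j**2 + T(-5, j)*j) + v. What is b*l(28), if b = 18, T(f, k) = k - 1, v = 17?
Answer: 28026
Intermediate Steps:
T(f, k) = -1 + k
l(j) = 17 + j**2 + j*(-1 + j) (l(j) = (j**2 + (-1 + j)*j) + 17 = (j**2 + j*(-1 + j)) + 17 = 17 + j**2 + j*(-1 + j))
b*l(28) = 18*(17 - 1*28 + 2*28**2) = 18*(17 - 28 + 2*784) = 18*(17 - 28 + 1568) = 18*1557 = 28026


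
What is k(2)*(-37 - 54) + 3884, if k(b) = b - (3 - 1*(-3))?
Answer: 4248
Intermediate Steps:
k(b) = -6 + b (k(b) = b - (3 + 3) = b - 1*6 = b - 6 = -6 + b)
k(2)*(-37 - 54) + 3884 = (-6 + 2)*(-37 - 54) + 3884 = -4*(-91) + 3884 = 364 + 3884 = 4248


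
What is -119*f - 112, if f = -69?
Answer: 8099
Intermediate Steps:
-119*f - 112 = -119*(-69) - 112 = 8211 - 112 = 8099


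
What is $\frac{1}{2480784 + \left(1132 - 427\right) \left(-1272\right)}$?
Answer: $\frac{1}{1584024} \approx 6.313 \cdot 10^{-7}$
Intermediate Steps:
$\frac{1}{2480784 + \left(1132 - 427\right) \left(-1272\right)} = \frac{1}{2480784 + 705 \left(-1272\right)} = \frac{1}{2480784 - 896760} = \frac{1}{1584024}$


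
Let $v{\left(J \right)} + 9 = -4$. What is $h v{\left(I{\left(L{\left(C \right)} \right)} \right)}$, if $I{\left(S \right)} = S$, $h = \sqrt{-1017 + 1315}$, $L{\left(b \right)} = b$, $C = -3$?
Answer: $- 13 \sqrt{298} \approx -224.41$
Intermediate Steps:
$h = \sqrt{298} \approx 17.263$
$v{\left(J \right)} = -13$ ($v{\left(J \right)} = -9 - 4 = -13$)
$h v{\left(I{\left(L{\left(C \right)} \right)} \right)} = \sqrt{298} \left(-13\right) = - 13 \sqrt{298}$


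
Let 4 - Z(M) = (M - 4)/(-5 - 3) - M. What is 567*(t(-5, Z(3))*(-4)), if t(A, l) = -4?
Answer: 9072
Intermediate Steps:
Z(M) = 7/2 + 9*M/8 (Z(M) = 4 - ((M - 4)/(-5 - 3) - M) = 4 - ((-4 + M)/(-8) - M) = 4 - ((-4 + M)*(-⅛) - M) = 4 - ((½ - M/8) - M) = 4 - (½ - 9*M/8) = 4 + (-½ + 9*M/8) = 7/2 + 9*M/8)
567*(t(-5, Z(3))*(-4)) = 567*(-4*(-4)) = 567*16 = 9072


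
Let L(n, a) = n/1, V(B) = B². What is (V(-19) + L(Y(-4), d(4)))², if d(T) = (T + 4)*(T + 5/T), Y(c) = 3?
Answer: 132496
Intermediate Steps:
d(T) = (4 + T)*(T + 5/T)
L(n, a) = n (L(n, a) = n*1 = n)
(V(-19) + L(Y(-4), d(4)))² = ((-19)² + 3)² = (361 + 3)² = 364² = 132496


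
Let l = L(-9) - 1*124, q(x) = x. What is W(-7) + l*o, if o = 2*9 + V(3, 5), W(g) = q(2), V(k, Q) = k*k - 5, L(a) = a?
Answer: -2924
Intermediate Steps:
l = -133 (l = -9 - 1*124 = -9 - 124 = -133)
V(k, Q) = -5 + k**2 (V(k, Q) = k**2 - 5 = -5 + k**2)
W(g) = 2
o = 22 (o = 2*9 + (-5 + 3**2) = 18 + (-5 + 9) = 18 + 4 = 22)
W(-7) + l*o = 2 - 133*22 = 2 - 2926 = -2924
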